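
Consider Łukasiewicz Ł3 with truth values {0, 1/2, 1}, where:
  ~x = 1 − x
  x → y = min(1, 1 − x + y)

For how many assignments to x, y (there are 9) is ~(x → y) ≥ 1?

1

x = 0, y = 0 ↦ 0  <
x = 0, y = 1/2 ↦ 0  <
x = 0, y = 1 ↦ 0  <
x = 1/2, y = 0 ↦ 1/2  <
x = 1/2, y = 1/2 ↦ 0  <
x = 1/2, y = 1 ↦ 0  <
x = 1, y = 0 ↦ 1  ≥
x = 1, y = 1/2 ↦ 1/2  <
x = 1, y = 1 ↦ 0  <
So 1 of the 9 assignments meets the threshold.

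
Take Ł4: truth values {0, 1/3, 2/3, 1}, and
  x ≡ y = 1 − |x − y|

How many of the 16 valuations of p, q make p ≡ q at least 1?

4

p = 0, q = 0 ↦ 1  ≥
p = 0, q = 1/3 ↦ 2/3  <
p = 0, q = 2/3 ↦ 1/3  <
p = 0, q = 1 ↦ 0  <
p = 1/3, q = 0 ↦ 2/3  <
p = 1/3, q = 1/3 ↦ 1  ≥
p = 1/3, q = 2/3 ↦ 2/3  <
p = 1/3, q = 1 ↦ 1/3  <
p = 2/3, q = 0 ↦ 1/3  <
p = 2/3, q = 1/3 ↦ 2/3  <
p = 2/3, q = 2/3 ↦ 1  ≥
p = 2/3, q = 1 ↦ 2/3  <
p = 1, q = 0 ↦ 0  <
p = 1, q = 1/3 ↦ 1/3  <
p = 1, q = 2/3 ↦ 2/3  <
p = 1, q = 1 ↦ 1  ≥
So 4 of the 16 assignments meet the threshold.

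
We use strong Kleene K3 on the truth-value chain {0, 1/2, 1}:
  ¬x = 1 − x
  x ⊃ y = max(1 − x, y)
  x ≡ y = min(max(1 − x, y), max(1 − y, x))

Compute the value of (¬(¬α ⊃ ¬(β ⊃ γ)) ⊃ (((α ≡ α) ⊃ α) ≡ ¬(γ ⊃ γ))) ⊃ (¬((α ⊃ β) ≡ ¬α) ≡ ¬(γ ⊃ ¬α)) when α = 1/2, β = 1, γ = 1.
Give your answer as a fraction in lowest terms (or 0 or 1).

¬α = ¬1/2 = 1/2
β ⊃ γ = 1 ⊃ 1 = 1
¬(β ⊃ γ) = ¬1 = 0
¬α ⊃ ¬(β ⊃ γ) = 1/2 ⊃ 0 = 1/2
¬(¬α ⊃ ¬(β ⊃ γ)) = ¬1/2 = 1/2
α ≡ α = 1/2 ≡ 1/2 = 1/2
(α ≡ α) ⊃ α = 1/2 ⊃ 1/2 = 1/2
γ ⊃ γ = 1 ⊃ 1 = 1
¬(γ ⊃ γ) = ¬1 = 0
((α ≡ α) ⊃ α) ≡ ¬(γ ⊃ γ) = 1/2 ≡ 0 = 1/2
¬(¬α ⊃ ¬(β ⊃ γ)) ⊃ (((α ≡ α) ⊃ α) ≡ ¬(γ ⊃ γ)) = 1/2 ⊃ 1/2 = 1/2
α ⊃ β = 1/2 ⊃ 1 = 1
¬α = ¬1/2 = 1/2
(α ⊃ β) ≡ ¬α = 1 ≡ 1/2 = 1/2
¬((α ⊃ β) ≡ ¬α) = ¬1/2 = 1/2
¬α = ¬1/2 = 1/2
γ ⊃ ¬α = 1 ⊃ 1/2 = 1/2
¬(γ ⊃ ¬α) = ¬1/2 = 1/2
¬((α ⊃ β) ≡ ¬α) ≡ ¬(γ ⊃ ¬α) = 1/2 ≡ 1/2 = 1/2
(¬(¬α ⊃ ¬(β ⊃ γ)) ⊃ (((α ≡ α) ⊃ α) ≡ ¬(γ ⊃ γ))) ⊃ (¬((α ⊃ β) ≡ ¬α) ≡ ¬(γ ⊃ ¬α)) = 1/2 ⊃ 1/2 = 1/2

1/2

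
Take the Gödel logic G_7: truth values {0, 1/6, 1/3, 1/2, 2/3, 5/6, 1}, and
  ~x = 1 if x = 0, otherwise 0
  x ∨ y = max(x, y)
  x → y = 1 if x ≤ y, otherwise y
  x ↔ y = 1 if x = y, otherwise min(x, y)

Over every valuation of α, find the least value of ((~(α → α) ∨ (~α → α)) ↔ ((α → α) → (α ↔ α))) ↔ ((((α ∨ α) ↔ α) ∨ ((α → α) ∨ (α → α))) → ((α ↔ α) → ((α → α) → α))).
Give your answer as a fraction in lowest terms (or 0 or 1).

1/6

Take α = 1/6:
α → α = 1/6 → 1/6 = 1
~(α → α) = ~1 = 0
~α = ~1/6 = 0
~α → α = 0 → 1/6 = 1
~(α → α) ∨ (~α → α) = 0 ∨ 1 = 1
α → α = 1/6 → 1/6 = 1
α ↔ α = 1/6 ↔ 1/6 = 1
(α → α) → (α ↔ α) = 1 → 1 = 1
(~(α → α) ∨ (~α → α)) ↔ ((α → α) → (α ↔ α)) = 1 ↔ 1 = 1
α ∨ α = 1/6 ∨ 1/6 = 1/6
(α ∨ α) ↔ α = 1/6 ↔ 1/6 = 1
α → α = 1/6 → 1/6 = 1
α → α = 1/6 → 1/6 = 1
(α → α) ∨ (α → α) = 1 ∨ 1 = 1
((α ∨ α) ↔ α) ∨ ((α → α) ∨ (α → α)) = 1 ∨ 1 = 1
α ↔ α = 1/6 ↔ 1/6 = 1
α → α = 1/6 → 1/6 = 1
(α → α) → α = 1 → 1/6 = 1/6
(α ↔ α) → ((α → α) → α) = 1 → 1/6 = 1/6
(((α ∨ α) ↔ α) ∨ ((α → α) ∨ (α → α))) → ((α ↔ α) → ((α → α) → α)) = 1 → 1/6 = 1/6
((~(α → α) ∨ (~α → α)) ↔ ((α → α) → (α ↔ α))) ↔ ((((α ∨ α) ↔ α) ∨ ((α → α) ∨ (α → α))) → ((α ↔ α) → ((α → α) → α))) = 1 ↔ 1/6 = 1/6
No assignment yields a value below 1/6, so this is the minimum.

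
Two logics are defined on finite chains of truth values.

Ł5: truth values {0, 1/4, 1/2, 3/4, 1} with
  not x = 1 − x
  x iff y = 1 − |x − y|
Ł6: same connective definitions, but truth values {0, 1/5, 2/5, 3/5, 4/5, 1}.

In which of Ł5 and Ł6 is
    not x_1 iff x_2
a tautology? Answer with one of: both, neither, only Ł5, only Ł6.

In Ł5: at x_1 = 0, x_2 = 0 the value is 0 — not a tautology.
In Ł6: at x_1 = 0, x_2 = 0 the value is 0 — not a tautology.

neither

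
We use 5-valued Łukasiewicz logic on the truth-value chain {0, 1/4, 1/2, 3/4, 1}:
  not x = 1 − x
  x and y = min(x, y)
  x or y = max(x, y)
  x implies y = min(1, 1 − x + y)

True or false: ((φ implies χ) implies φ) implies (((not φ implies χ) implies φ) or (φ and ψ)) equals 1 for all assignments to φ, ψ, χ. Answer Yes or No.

No

Counterexample: take φ = 3/4, ψ = 0, χ = 1/4.
φ implies χ = 3/4 implies 1/4 = 1/2
(φ implies χ) implies φ = 1/2 implies 3/4 = 1
not φ = not 3/4 = 1/4
not φ implies χ = 1/4 implies 1/4 = 1
(not φ implies χ) implies φ = 1 implies 3/4 = 3/4
φ and ψ = 3/4 and 0 = 0
((not φ implies χ) implies φ) or (φ and ψ) = 3/4 or 0 = 3/4
((φ implies χ) implies φ) implies (((not φ implies χ) implies φ) or (φ and ψ)) = 1 implies 3/4 = 3/4
This gives 3/4 ≠ 1.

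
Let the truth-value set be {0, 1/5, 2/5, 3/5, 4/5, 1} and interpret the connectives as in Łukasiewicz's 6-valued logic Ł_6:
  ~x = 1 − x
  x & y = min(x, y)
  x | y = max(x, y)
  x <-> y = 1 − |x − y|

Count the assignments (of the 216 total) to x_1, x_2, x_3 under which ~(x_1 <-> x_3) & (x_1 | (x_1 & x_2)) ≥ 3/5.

36

value 1: 6 assignments (counts)
value 4/5: 12 assignments (counts)
value 3/5: 18 assignments (counts)
value 2/5: 42 assignments
value 1/5: 72 assignments
value 0: 66 assignments
So 36 of the 216 assignments meet the threshold.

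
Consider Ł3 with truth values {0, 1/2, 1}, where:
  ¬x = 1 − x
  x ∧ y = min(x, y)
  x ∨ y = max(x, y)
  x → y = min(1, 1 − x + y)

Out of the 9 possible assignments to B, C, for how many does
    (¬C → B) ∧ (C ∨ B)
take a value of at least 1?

B = 0, C = 0 ↦ 0  <
B = 0, C = 1/2 ↦ 1/2  <
B = 0, C = 1 ↦ 1  ≥
B = 1/2, C = 0 ↦ 1/2  <
B = 1/2, C = 1/2 ↦ 1/2  <
B = 1/2, C = 1 ↦ 1  ≥
B = 1, C = 0 ↦ 1  ≥
B = 1, C = 1/2 ↦ 1  ≥
B = 1, C = 1 ↦ 1  ≥
So 5 of the 9 assignments meet the threshold.

5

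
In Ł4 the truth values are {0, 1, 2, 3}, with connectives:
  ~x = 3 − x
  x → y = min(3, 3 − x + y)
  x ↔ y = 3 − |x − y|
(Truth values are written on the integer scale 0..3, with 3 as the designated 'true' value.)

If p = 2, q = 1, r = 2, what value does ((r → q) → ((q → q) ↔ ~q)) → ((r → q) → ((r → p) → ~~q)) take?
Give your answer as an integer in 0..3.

r → q = 2 → 1 = 2
q → q = 1 → 1 = 3
~q = ~1 = 2
(q → q) ↔ ~q = 3 ↔ 2 = 2
(r → q) → ((q → q) ↔ ~q) = 2 → 2 = 3
r → q = 2 → 1 = 2
r → p = 2 → 2 = 3
~q = ~1 = 2
~~q = ~2 = 1
(r → p) → ~~q = 3 → 1 = 1
(r → q) → ((r → p) → ~~q) = 2 → 1 = 2
((r → q) → ((q → q) ↔ ~q)) → ((r → q) → ((r → p) → ~~q)) = 3 → 2 = 2

2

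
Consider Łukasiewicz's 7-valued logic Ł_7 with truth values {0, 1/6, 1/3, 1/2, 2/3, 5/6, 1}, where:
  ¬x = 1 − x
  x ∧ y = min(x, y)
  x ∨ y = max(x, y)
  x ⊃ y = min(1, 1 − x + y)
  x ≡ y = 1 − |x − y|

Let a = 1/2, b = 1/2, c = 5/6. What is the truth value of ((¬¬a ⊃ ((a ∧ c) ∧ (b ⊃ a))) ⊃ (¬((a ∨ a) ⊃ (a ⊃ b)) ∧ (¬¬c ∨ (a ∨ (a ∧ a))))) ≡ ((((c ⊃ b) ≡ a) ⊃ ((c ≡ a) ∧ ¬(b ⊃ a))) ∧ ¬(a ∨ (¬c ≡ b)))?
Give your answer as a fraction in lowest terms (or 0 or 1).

¬a = ¬1/2 = 1/2
¬¬a = ¬1/2 = 1/2
a ∧ c = 1/2 ∧ 5/6 = 1/2
b ⊃ a = 1/2 ⊃ 1/2 = 1
(a ∧ c) ∧ (b ⊃ a) = 1/2 ∧ 1 = 1/2
¬¬a ⊃ ((a ∧ c) ∧ (b ⊃ a)) = 1/2 ⊃ 1/2 = 1
a ∨ a = 1/2 ∨ 1/2 = 1/2
a ⊃ b = 1/2 ⊃ 1/2 = 1
(a ∨ a) ⊃ (a ⊃ b) = 1/2 ⊃ 1 = 1
¬((a ∨ a) ⊃ (a ⊃ b)) = ¬1 = 0
¬c = ¬5/6 = 1/6
¬¬c = ¬1/6 = 5/6
a ∧ a = 1/2 ∧ 1/2 = 1/2
a ∨ (a ∧ a) = 1/2 ∨ 1/2 = 1/2
¬¬c ∨ (a ∨ (a ∧ a)) = 5/6 ∨ 1/2 = 5/6
¬((a ∨ a) ⊃ (a ⊃ b)) ∧ (¬¬c ∨ (a ∨ (a ∧ a))) = 0 ∧ 5/6 = 0
(¬¬a ⊃ ((a ∧ c) ∧ (b ⊃ a))) ⊃ (¬((a ∨ a) ⊃ (a ⊃ b)) ∧ (¬¬c ∨ (a ∨ (a ∧ a)))) = 1 ⊃ 0 = 0
c ⊃ b = 5/6 ⊃ 1/2 = 2/3
(c ⊃ b) ≡ a = 2/3 ≡ 1/2 = 5/6
c ≡ a = 5/6 ≡ 1/2 = 2/3
b ⊃ a = 1/2 ⊃ 1/2 = 1
¬(b ⊃ a) = ¬1 = 0
(c ≡ a) ∧ ¬(b ⊃ a) = 2/3 ∧ 0 = 0
((c ⊃ b) ≡ a) ⊃ ((c ≡ a) ∧ ¬(b ⊃ a)) = 5/6 ⊃ 0 = 1/6
¬c = ¬5/6 = 1/6
¬c ≡ b = 1/6 ≡ 1/2 = 2/3
a ∨ (¬c ≡ b) = 1/2 ∨ 2/3 = 2/3
¬(a ∨ (¬c ≡ b)) = ¬2/3 = 1/3
(((c ⊃ b) ≡ a) ⊃ ((c ≡ a) ∧ ¬(b ⊃ a))) ∧ ¬(a ∨ (¬c ≡ b)) = 1/6 ∧ 1/3 = 1/6
((¬¬a ⊃ ((a ∧ c) ∧ (b ⊃ a))) ⊃ (¬((a ∨ a) ⊃ (a ⊃ b)) ∧ (¬¬c ∨ (a ∨ (a ∧ a))))) ≡ ((((c ⊃ b) ≡ a) ⊃ ((c ≡ a) ∧ ¬(b ⊃ a))) ∧ ¬(a ∨ (¬c ≡ b))) = 0 ≡ 1/6 = 5/6

5/6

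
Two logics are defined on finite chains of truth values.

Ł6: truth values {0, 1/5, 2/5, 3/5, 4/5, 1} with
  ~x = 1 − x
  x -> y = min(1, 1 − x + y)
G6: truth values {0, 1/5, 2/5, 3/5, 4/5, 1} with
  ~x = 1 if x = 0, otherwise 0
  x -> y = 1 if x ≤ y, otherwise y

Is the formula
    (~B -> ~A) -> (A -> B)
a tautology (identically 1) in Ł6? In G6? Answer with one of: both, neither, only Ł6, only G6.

In Ł6: every assignment gives 1 — tautology.
In G6: at A = 2/5, B = 1/5 the value is 1/5 — not a tautology.

only Ł6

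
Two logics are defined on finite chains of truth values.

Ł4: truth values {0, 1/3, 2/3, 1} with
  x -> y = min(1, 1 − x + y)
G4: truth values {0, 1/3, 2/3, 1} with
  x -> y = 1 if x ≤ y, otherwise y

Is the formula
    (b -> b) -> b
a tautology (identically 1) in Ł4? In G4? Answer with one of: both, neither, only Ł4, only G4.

neither

In Ł4: at b = 0 the value is 0 — not a tautology.
In G4: at b = 0 the value is 0 — not a tautology.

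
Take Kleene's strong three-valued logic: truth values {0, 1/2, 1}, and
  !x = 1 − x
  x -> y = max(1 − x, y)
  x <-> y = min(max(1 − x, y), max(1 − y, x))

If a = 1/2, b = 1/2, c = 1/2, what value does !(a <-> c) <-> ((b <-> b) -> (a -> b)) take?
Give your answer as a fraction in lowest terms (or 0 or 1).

1/2

a <-> c = 1/2 <-> 1/2 = 1/2
!(a <-> c) = !1/2 = 1/2
b <-> b = 1/2 <-> 1/2 = 1/2
a -> b = 1/2 -> 1/2 = 1/2
(b <-> b) -> (a -> b) = 1/2 -> 1/2 = 1/2
!(a <-> c) <-> ((b <-> b) -> (a -> b)) = 1/2 <-> 1/2 = 1/2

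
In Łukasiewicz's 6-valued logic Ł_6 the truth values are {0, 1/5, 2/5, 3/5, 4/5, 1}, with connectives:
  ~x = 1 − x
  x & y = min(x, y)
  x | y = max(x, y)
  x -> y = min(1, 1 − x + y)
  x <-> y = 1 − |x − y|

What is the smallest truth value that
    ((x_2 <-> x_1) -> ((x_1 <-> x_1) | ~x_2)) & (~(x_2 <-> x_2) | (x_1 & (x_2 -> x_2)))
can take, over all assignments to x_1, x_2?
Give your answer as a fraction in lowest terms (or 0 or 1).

0

Take x_1 = 0, x_2 = 0:
x_2 <-> x_1 = 0 <-> 0 = 1
x_1 <-> x_1 = 0 <-> 0 = 1
~x_2 = ~0 = 1
(x_1 <-> x_1) | ~x_2 = 1 | 1 = 1
(x_2 <-> x_1) -> ((x_1 <-> x_1) | ~x_2) = 1 -> 1 = 1
x_2 <-> x_2 = 0 <-> 0 = 1
~(x_2 <-> x_2) = ~1 = 0
x_2 -> x_2 = 0 -> 0 = 1
x_1 & (x_2 -> x_2) = 0 & 1 = 0
~(x_2 <-> x_2) | (x_1 & (x_2 -> x_2)) = 0 | 0 = 0
((x_2 <-> x_1) -> ((x_1 <-> x_1) | ~x_2)) & (~(x_2 <-> x_2) | (x_1 & (x_2 -> x_2))) = 1 & 0 = 0
No assignment yields a value below 0, so this is the minimum.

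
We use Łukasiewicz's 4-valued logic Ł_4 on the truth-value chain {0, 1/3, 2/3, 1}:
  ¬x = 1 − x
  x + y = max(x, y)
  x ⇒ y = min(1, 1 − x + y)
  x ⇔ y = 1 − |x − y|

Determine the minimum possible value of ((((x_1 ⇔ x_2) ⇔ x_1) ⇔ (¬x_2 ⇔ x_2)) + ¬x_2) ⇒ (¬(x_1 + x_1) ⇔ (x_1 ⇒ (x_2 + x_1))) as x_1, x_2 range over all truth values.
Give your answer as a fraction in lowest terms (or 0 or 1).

Take x_1 = 1, x_2 = 0:
x_1 ⇔ x_2 = 1 ⇔ 0 = 0
(x_1 ⇔ x_2) ⇔ x_1 = 0 ⇔ 1 = 0
¬x_2 = ¬0 = 1
¬x_2 ⇔ x_2 = 1 ⇔ 0 = 0
((x_1 ⇔ x_2) ⇔ x_1) ⇔ (¬x_2 ⇔ x_2) = 0 ⇔ 0 = 1
¬x_2 = ¬0 = 1
(((x_1 ⇔ x_2) ⇔ x_1) ⇔ (¬x_2 ⇔ x_2)) + ¬x_2 = 1 + 1 = 1
x_1 + x_1 = 1 + 1 = 1
¬(x_1 + x_1) = ¬1 = 0
x_2 + x_1 = 0 + 1 = 1
x_1 ⇒ (x_2 + x_1) = 1 ⇒ 1 = 1
¬(x_1 + x_1) ⇔ (x_1 ⇒ (x_2 + x_1)) = 0 ⇔ 1 = 0
((((x_1 ⇔ x_2) ⇔ x_1) ⇔ (¬x_2 ⇔ x_2)) + ¬x_2) ⇒ (¬(x_1 + x_1) ⇔ (x_1 ⇒ (x_2 + x_1))) = 1 ⇒ 0 = 0
No assignment yields a value below 0, so this is the minimum.

0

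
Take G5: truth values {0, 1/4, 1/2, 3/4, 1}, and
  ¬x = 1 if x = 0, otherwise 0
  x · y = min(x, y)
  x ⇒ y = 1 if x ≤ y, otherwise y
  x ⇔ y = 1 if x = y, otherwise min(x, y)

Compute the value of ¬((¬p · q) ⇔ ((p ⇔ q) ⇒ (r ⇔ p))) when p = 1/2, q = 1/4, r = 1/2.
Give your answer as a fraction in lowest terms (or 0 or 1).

1

¬p = ¬1/2 = 0
¬p · q = 0 · 1/4 = 0
p ⇔ q = 1/2 ⇔ 1/4 = 1/4
r ⇔ p = 1/2 ⇔ 1/2 = 1
(p ⇔ q) ⇒ (r ⇔ p) = 1/4 ⇒ 1 = 1
(¬p · q) ⇔ ((p ⇔ q) ⇒ (r ⇔ p)) = 0 ⇔ 1 = 0
¬((¬p · q) ⇔ ((p ⇔ q) ⇒ (r ⇔ p))) = ¬0 = 1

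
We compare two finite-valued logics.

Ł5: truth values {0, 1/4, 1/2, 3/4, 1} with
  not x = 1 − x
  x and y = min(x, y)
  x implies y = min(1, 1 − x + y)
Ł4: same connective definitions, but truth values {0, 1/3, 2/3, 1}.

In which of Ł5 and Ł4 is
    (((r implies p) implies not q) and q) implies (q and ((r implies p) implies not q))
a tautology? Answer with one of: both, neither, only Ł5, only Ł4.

both

In Ł5: every assignment gives 1 — tautology.
In Ł4: every assignment gives 1 — tautology.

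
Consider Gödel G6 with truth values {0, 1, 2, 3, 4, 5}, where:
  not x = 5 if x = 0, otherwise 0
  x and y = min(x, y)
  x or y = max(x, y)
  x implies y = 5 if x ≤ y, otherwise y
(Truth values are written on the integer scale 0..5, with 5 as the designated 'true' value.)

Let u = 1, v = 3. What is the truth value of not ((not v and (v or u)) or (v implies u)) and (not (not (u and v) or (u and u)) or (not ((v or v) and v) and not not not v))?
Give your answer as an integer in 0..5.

0

not v = not 3 = 0
v or u = 3 or 1 = 3
not v and (v or u) = 0 and 3 = 0
v implies u = 3 implies 1 = 1
(not v and (v or u)) or (v implies u) = 0 or 1 = 1
not ((not v and (v or u)) or (v implies u)) = not 1 = 0
u and v = 1 and 3 = 1
not (u and v) = not 1 = 0
u and u = 1 and 1 = 1
not (u and v) or (u and u) = 0 or 1 = 1
not (not (u and v) or (u and u)) = not 1 = 0
v or v = 3 or 3 = 3
(v or v) and v = 3 and 3 = 3
not ((v or v) and v) = not 3 = 0
not v = not 3 = 0
not not v = not 0 = 5
not not not v = not 5 = 0
not ((v or v) and v) and not not not v = 0 and 0 = 0
not (not (u and v) or (u and u)) or (not ((v or v) and v) and not not not v) = 0 or 0 = 0
not ((not v and (v or u)) or (v implies u)) and (not (not (u and v) or (u and u)) or (not ((v or v) and v) and not not not v)) = 0 and 0 = 0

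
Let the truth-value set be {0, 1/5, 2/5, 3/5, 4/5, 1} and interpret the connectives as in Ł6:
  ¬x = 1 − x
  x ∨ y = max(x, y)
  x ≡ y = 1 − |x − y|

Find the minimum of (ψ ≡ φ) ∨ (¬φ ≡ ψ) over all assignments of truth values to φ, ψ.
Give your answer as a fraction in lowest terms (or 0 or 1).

3/5

Take φ = 0, ψ = 2/5:
ψ ≡ φ = 2/5 ≡ 0 = 3/5
¬φ = ¬0 = 1
¬φ ≡ ψ = 1 ≡ 2/5 = 2/5
(ψ ≡ φ) ∨ (¬φ ≡ ψ) = 3/5 ∨ 2/5 = 3/5
No assignment yields a value below 3/5, so this is the minimum.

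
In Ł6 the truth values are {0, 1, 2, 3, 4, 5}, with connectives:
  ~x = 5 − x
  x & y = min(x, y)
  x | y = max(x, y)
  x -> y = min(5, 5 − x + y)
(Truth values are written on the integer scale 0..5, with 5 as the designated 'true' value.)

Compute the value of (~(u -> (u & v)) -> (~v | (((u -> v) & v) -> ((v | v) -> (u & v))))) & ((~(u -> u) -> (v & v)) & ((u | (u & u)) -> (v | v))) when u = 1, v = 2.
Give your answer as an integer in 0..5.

u & v = 1 & 2 = 1
u -> (u & v) = 1 -> 1 = 5
~(u -> (u & v)) = ~5 = 0
~v = ~2 = 3
u -> v = 1 -> 2 = 5
(u -> v) & v = 5 & 2 = 2
v | v = 2 | 2 = 2
u & v = 1 & 2 = 1
(v | v) -> (u & v) = 2 -> 1 = 4
((u -> v) & v) -> ((v | v) -> (u & v)) = 2 -> 4 = 5
~v | (((u -> v) & v) -> ((v | v) -> (u & v))) = 3 | 5 = 5
~(u -> (u & v)) -> (~v | (((u -> v) & v) -> ((v | v) -> (u & v)))) = 0 -> 5 = 5
u -> u = 1 -> 1 = 5
~(u -> u) = ~5 = 0
v & v = 2 & 2 = 2
~(u -> u) -> (v & v) = 0 -> 2 = 5
u & u = 1 & 1 = 1
u | (u & u) = 1 | 1 = 1
v | v = 2 | 2 = 2
(u | (u & u)) -> (v | v) = 1 -> 2 = 5
(~(u -> u) -> (v & v)) & ((u | (u & u)) -> (v | v)) = 5 & 5 = 5
(~(u -> (u & v)) -> (~v | (((u -> v) & v) -> ((v | v) -> (u & v))))) & ((~(u -> u) -> (v & v)) & ((u | (u & u)) -> (v | v))) = 5 & 5 = 5

5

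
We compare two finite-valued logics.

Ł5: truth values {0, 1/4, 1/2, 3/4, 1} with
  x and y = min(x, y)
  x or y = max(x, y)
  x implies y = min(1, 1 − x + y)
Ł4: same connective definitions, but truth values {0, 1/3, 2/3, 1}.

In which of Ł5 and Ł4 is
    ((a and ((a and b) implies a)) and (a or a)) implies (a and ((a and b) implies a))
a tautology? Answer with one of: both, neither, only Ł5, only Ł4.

In Ł5: every assignment gives 1 — tautology.
In Ł4: every assignment gives 1 — tautology.

both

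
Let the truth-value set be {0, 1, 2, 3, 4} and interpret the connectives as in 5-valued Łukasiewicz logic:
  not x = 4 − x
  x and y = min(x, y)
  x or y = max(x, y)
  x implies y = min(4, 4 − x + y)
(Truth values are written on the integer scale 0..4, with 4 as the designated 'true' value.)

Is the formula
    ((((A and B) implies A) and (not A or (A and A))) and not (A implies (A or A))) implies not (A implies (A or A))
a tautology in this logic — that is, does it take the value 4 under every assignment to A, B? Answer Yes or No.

At A = 0, B = 3, for instance:
A and B = 0 and 3 = 0
(A and B) implies A = 0 implies 0 = 4
not A = not 0 = 4
A and A = 0 and 0 = 0
not A or (A and A) = 4 or 0 = 4
((A and B) implies A) and (not A or (A and A)) = 4 and 4 = 4
A or A = 0 or 0 = 0
A implies (A or A) = 0 implies 0 = 4
not (A implies (A or A)) = not 4 = 0
(((A and B) implies A) and (not A or (A and A))) and not (A implies (A or A)) = 4 and 0 = 0
((((A and B) implies A) and (not A or (A and A))) and not (A implies (A or A))) implies not (A implies (A or A)) = 0 implies 0 = 4
and checking the remaining 24 assignments likewise gives ≥ 4 in every case.

Yes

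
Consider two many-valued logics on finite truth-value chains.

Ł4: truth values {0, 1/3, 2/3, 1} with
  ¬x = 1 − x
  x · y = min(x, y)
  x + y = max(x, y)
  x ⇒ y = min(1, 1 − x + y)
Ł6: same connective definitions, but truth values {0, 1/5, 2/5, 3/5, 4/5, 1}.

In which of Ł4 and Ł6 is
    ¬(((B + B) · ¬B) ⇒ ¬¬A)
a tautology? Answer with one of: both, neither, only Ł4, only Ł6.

In Ł4: at A = 0, B = 0 the value is 0 — not a tautology.
In Ł6: at A = 0, B = 0 the value is 0 — not a tautology.

neither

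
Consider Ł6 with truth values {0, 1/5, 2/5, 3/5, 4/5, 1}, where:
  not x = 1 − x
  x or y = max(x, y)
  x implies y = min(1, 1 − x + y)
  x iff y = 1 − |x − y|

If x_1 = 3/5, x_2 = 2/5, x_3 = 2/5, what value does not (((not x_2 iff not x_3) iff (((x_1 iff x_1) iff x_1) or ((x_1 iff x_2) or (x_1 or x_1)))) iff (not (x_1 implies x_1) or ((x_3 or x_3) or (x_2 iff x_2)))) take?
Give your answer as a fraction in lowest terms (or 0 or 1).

not x_2 = not 2/5 = 3/5
not x_3 = not 2/5 = 3/5
not x_2 iff not x_3 = 3/5 iff 3/5 = 1
x_1 iff x_1 = 3/5 iff 3/5 = 1
(x_1 iff x_1) iff x_1 = 1 iff 3/5 = 3/5
x_1 iff x_2 = 3/5 iff 2/5 = 4/5
x_1 or x_1 = 3/5 or 3/5 = 3/5
(x_1 iff x_2) or (x_1 or x_1) = 4/5 or 3/5 = 4/5
((x_1 iff x_1) iff x_1) or ((x_1 iff x_2) or (x_1 or x_1)) = 3/5 or 4/5 = 4/5
(not x_2 iff not x_3) iff (((x_1 iff x_1) iff x_1) or ((x_1 iff x_2) or (x_1 or x_1))) = 1 iff 4/5 = 4/5
x_1 implies x_1 = 3/5 implies 3/5 = 1
not (x_1 implies x_1) = not 1 = 0
x_3 or x_3 = 2/5 or 2/5 = 2/5
x_2 iff x_2 = 2/5 iff 2/5 = 1
(x_3 or x_3) or (x_2 iff x_2) = 2/5 or 1 = 1
not (x_1 implies x_1) or ((x_3 or x_3) or (x_2 iff x_2)) = 0 or 1 = 1
((not x_2 iff not x_3) iff (((x_1 iff x_1) iff x_1) or ((x_1 iff x_2) or (x_1 or x_1)))) iff (not (x_1 implies x_1) or ((x_3 or x_3) or (x_2 iff x_2))) = 4/5 iff 1 = 4/5
not (((not x_2 iff not x_3) iff (((x_1 iff x_1) iff x_1) or ((x_1 iff x_2) or (x_1 or x_1)))) iff (not (x_1 implies x_1) or ((x_3 or x_3) or (x_2 iff x_2)))) = not 4/5 = 1/5

1/5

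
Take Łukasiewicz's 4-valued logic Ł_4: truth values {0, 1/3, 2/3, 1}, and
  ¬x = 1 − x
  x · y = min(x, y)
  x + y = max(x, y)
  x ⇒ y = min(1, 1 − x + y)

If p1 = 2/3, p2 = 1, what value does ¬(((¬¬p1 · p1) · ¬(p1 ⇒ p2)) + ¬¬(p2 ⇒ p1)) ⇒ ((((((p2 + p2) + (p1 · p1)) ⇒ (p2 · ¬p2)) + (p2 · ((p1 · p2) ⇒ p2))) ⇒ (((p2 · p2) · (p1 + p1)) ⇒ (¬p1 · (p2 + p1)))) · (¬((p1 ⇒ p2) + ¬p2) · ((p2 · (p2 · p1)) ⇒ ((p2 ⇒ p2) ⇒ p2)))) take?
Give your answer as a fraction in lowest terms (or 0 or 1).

2/3

¬p1 = ¬2/3 = 1/3
¬¬p1 = ¬1/3 = 2/3
¬¬p1 · p1 = 2/3 · 2/3 = 2/3
p1 ⇒ p2 = 2/3 ⇒ 1 = 1
¬(p1 ⇒ p2) = ¬1 = 0
(¬¬p1 · p1) · ¬(p1 ⇒ p2) = 2/3 · 0 = 0
p2 ⇒ p1 = 1 ⇒ 2/3 = 2/3
¬(p2 ⇒ p1) = ¬2/3 = 1/3
¬¬(p2 ⇒ p1) = ¬1/3 = 2/3
((¬¬p1 · p1) · ¬(p1 ⇒ p2)) + ¬¬(p2 ⇒ p1) = 0 + 2/3 = 2/3
¬(((¬¬p1 · p1) · ¬(p1 ⇒ p2)) + ¬¬(p2 ⇒ p1)) = ¬2/3 = 1/3
p2 + p2 = 1 + 1 = 1
p1 · p1 = 2/3 · 2/3 = 2/3
(p2 + p2) + (p1 · p1) = 1 + 2/3 = 1
¬p2 = ¬1 = 0
p2 · ¬p2 = 1 · 0 = 0
((p2 + p2) + (p1 · p1)) ⇒ (p2 · ¬p2) = 1 ⇒ 0 = 0
p1 · p2 = 2/3 · 1 = 2/3
(p1 · p2) ⇒ p2 = 2/3 ⇒ 1 = 1
p2 · ((p1 · p2) ⇒ p2) = 1 · 1 = 1
(((p2 + p2) + (p1 · p1)) ⇒ (p2 · ¬p2)) + (p2 · ((p1 · p2) ⇒ p2)) = 0 + 1 = 1
p2 · p2 = 1 · 1 = 1
p1 + p1 = 2/3 + 2/3 = 2/3
(p2 · p2) · (p1 + p1) = 1 · 2/3 = 2/3
¬p1 = ¬2/3 = 1/3
p2 + p1 = 1 + 2/3 = 1
¬p1 · (p2 + p1) = 1/3 · 1 = 1/3
((p2 · p2) · (p1 + p1)) ⇒ (¬p1 · (p2 + p1)) = 2/3 ⇒ 1/3 = 2/3
((((p2 + p2) + (p1 · p1)) ⇒ (p2 · ¬p2)) + (p2 · ((p1 · p2) ⇒ p2))) ⇒ (((p2 · p2) · (p1 + p1)) ⇒ (¬p1 · (p2 + p1))) = 1 ⇒ 2/3 = 2/3
p1 ⇒ p2 = 2/3 ⇒ 1 = 1
¬p2 = ¬1 = 0
(p1 ⇒ p2) + ¬p2 = 1 + 0 = 1
¬((p1 ⇒ p2) + ¬p2) = ¬1 = 0
p2 · p1 = 1 · 2/3 = 2/3
p2 · (p2 · p1) = 1 · 2/3 = 2/3
p2 ⇒ p2 = 1 ⇒ 1 = 1
(p2 ⇒ p2) ⇒ p2 = 1 ⇒ 1 = 1
(p2 · (p2 · p1)) ⇒ ((p2 ⇒ p2) ⇒ p2) = 2/3 ⇒ 1 = 1
¬((p1 ⇒ p2) + ¬p2) · ((p2 · (p2 · p1)) ⇒ ((p2 ⇒ p2) ⇒ p2)) = 0 · 1 = 0
(((((p2 + p2) + (p1 · p1)) ⇒ (p2 · ¬p2)) + (p2 · ((p1 · p2) ⇒ p2))) ⇒ (((p2 · p2) · (p1 + p1)) ⇒ (¬p1 · (p2 + p1)))) · (¬((p1 ⇒ p2) + ¬p2) · ((p2 · (p2 · p1)) ⇒ ((p2 ⇒ p2) ⇒ p2))) = 2/3 · 0 = 0
¬(((¬¬p1 · p1) · ¬(p1 ⇒ p2)) + ¬¬(p2 ⇒ p1)) ⇒ ((((((p2 + p2) + (p1 · p1)) ⇒ (p2 · ¬p2)) + (p2 · ((p1 · p2) ⇒ p2))) ⇒ (((p2 · p2) · (p1 + p1)) ⇒ (¬p1 · (p2 + p1)))) · (¬((p1 ⇒ p2) + ¬p2) · ((p2 · (p2 · p1)) ⇒ ((p2 ⇒ p2) ⇒ p2)))) = 1/3 ⇒ 0 = 2/3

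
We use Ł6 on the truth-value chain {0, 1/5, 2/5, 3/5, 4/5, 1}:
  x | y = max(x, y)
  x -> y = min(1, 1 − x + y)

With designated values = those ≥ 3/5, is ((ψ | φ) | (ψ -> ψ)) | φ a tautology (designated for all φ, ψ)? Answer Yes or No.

Yes

At φ = 1, ψ = 4/5, for instance:
ψ | φ = 4/5 | 1 = 1
ψ -> ψ = 4/5 -> 4/5 = 1
(ψ | φ) | (ψ -> ψ) = 1 | 1 = 1
((ψ | φ) | (ψ -> ψ)) | φ = 1 | 1 = 1
and checking the remaining 35 assignments likewise gives ≥ 3/5 in every case.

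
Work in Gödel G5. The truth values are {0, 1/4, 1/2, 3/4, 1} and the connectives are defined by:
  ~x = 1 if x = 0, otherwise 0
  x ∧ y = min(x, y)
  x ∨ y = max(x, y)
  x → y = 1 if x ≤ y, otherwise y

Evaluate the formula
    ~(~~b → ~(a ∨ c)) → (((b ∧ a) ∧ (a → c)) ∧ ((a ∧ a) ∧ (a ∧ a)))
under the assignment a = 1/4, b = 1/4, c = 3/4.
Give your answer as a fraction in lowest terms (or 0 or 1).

~b = ~1/4 = 0
~~b = ~0 = 1
a ∨ c = 1/4 ∨ 3/4 = 3/4
~(a ∨ c) = ~3/4 = 0
~~b → ~(a ∨ c) = 1 → 0 = 0
~(~~b → ~(a ∨ c)) = ~0 = 1
b ∧ a = 1/4 ∧ 1/4 = 1/4
a → c = 1/4 → 3/4 = 1
(b ∧ a) ∧ (a → c) = 1/4 ∧ 1 = 1/4
a ∧ a = 1/4 ∧ 1/4 = 1/4
a ∧ a = 1/4 ∧ 1/4 = 1/4
(a ∧ a) ∧ (a ∧ a) = 1/4 ∧ 1/4 = 1/4
((b ∧ a) ∧ (a → c)) ∧ ((a ∧ a) ∧ (a ∧ a)) = 1/4 ∧ 1/4 = 1/4
~(~~b → ~(a ∨ c)) → (((b ∧ a) ∧ (a → c)) ∧ ((a ∧ a) ∧ (a ∧ a))) = 1 → 1/4 = 1/4

1/4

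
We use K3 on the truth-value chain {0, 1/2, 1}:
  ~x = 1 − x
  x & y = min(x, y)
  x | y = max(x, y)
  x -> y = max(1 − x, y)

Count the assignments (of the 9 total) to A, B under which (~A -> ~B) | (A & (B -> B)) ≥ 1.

A = 0, B = 0 ↦ 1  ≥
A = 0, B = 1/2 ↦ 1/2  <
A = 0, B = 1 ↦ 0  <
A = 1/2, B = 0 ↦ 1  ≥
A = 1/2, B = 1/2 ↦ 1/2  <
A = 1/2, B = 1 ↦ 1/2  <
A = 1, B = 0 ↦ 1  ≥
A = 1, B = 1/2 ↦ 1  ≥
A = 1, B = 1 ↦ 1  ≥
So 5 of the 9 assignments meet the threshold.

5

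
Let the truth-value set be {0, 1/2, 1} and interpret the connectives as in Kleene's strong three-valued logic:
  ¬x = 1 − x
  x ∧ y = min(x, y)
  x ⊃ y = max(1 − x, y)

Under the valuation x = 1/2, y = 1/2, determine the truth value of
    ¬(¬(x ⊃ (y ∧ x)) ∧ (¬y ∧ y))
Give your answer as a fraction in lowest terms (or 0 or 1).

y ∧ x = 1/2 ∧ 1/2 = 1/2
x ⊃ (y ∧ x) = 1/2 ⊃ 1/2 = 1/2
¬(x ⊃ (y ∧ x)) = ¬1/2 = 1/2
¬y = ¬1/2 = 1/2
¬y ∧ y = 1/2 ∧ 1/2 = 1/2
¬(x ⊃ (y ∧ x)) ∧ (¬y ∧ y) = 1/2 ∧ 1/2 = 1/2
¬(¬(x ⊃ (y ∧ x)) ∧ (¬y ∧ y)) = ¬1/2 = 1/2

1/2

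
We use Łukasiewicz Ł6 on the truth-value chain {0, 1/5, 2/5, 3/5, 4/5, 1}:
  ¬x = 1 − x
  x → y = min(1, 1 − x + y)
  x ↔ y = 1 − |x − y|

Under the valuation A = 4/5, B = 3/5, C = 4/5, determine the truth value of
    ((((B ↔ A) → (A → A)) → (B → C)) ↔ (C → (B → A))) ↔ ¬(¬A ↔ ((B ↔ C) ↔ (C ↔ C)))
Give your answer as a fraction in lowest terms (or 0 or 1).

B ↔ A = 3/5 ↔ 4/5 = 4/5
A → A = 4/5 → 4/5 = 1
(B ↔ A) → (A → A) = 4/5 → 1 = 1
B → C = 3/5 → 4/5 = 1
((B ↔ A) → (A → A)) → (B → C) = 1 → 1 = 1
B → A = 3/5 → 4/5 = 1
C → (B → A) = 4/5 → 1 = 1
(((B ↔ A) → (A → A)) → (B → C)) ↔ (C → (B → A)) = 1 ↔ 1 = 1
¬A = ¬4/5 = 1/5
B ↔ C = 3/5 ↔ 4/5 = 4/5
C ↔ C = 4/5 ↔ 4/5 = 1
(B ↔ C) ↔ (C ↔ C) = 4/5 ↔ 1 = 4/5
¬A ↔ ((B ↔ C) ↔ (C ↔ C)) = 1/5 ↔ 4/5 = 2/5
¬(¬A ↔ ((B ↔ C) ↔ (C ↔ C))) = ¬2/5 = 3/5
((((B ↔ A) → (A → A)) → (B → C)) ↔ (C → (B → A))) ↔ ¬(¬A ↔ ((B ↔ C) ↔ (C ↔ C))) = 1 ↔ 3/5 = 3/5

3/5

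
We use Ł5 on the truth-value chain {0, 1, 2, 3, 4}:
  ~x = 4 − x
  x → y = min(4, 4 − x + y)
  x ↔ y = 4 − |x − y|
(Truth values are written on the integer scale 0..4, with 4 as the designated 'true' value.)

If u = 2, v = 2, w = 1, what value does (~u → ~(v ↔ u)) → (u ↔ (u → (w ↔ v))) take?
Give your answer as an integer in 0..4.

4

~u = ~2 = 2
v ↔ u = 2 ↔ 2 = 4
~(v ↔ u) = ~4 = 0
~u → ~(v ↔ u) = 2 → 0 = 2
w ↔ v = 1 ↔ 2 = 3
u → (w ↔ v) = 2 → 3 = 4
u ↔ (u → (w ↔ v)) = 2 ↔ 4 = 2
(~u → ~(v ↔ u)) → (u ↔ (u → (w ↔ v))) = 2 → 2 = 4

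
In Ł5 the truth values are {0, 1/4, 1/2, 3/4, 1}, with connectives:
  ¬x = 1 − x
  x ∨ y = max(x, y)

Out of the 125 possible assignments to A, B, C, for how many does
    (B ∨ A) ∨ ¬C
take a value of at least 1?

61

value 1: 61 assignments (counts)
value 3/4: 37 assignments
value 1/2: 19 assignments
value 1/4: 7 assignments
value 0: 1 assignment
So 61 of the 125 assignments meet the threshold.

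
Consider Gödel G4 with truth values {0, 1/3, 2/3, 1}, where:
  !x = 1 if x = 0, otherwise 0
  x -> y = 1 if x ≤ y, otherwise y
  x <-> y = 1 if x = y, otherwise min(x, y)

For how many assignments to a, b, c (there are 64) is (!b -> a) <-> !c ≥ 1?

value 1: 16 assignments (counts)
value 2/3: 1 assignment
value 1/3: 1 assignment
value 0: 46 assignments
So 16 of the 64 assignments meet the threshold.

16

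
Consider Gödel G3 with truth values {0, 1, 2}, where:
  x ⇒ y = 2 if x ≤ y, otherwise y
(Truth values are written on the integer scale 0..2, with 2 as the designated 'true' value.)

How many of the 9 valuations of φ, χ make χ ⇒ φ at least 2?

6

φ = 0, χ = 0 ↦ 2  ≥
φ = 0, χ = 1 ↦ 0  <
φ = 0, χ = 2 ↦ 0  <
φ = 1, χ = 0 ↦ 2  ≥
φ = 1, χ = 1 ↦ 2  ≥
φ = 1, χ = 2 ↦ 1  <
φ = 2, χ = 0 ↦ 2  ≥
φ = 2, χ = 1 ↦ 2  ≥
φ = 2, χ = 2 ↦ 2  ≥
So 6 of the 9 assignments meet the threshold.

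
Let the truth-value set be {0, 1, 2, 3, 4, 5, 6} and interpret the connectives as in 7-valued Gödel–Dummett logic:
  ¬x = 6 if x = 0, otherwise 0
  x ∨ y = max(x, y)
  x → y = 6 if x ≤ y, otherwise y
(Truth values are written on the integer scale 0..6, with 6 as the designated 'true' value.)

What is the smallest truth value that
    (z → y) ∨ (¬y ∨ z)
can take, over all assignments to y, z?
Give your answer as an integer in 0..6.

Take y = 1, z = 2:
z → y = 2 → 1 = 1
¬y = ¬1 = 0
¬y ∨ z = 0 ∨ 2 = 2
(z → y) ∨ (¬y ∨ z) = 1 ∨ 2 = 2
No assignment yields a value below 2, so this is the minimum.

2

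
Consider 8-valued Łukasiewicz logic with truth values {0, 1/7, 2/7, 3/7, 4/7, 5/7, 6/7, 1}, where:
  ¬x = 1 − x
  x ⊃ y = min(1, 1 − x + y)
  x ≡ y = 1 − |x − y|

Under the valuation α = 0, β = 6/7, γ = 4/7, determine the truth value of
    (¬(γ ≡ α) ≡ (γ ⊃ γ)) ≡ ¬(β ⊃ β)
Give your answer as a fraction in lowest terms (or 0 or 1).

γ ≡ α = 4/7 ≡ 0 = 3/7
¬(γ ≡ α) = ¬3/7 = 4/7
γ ⊃ γ = 4/7 ⊃ 4/7 = 1
¬(γ ≡ α) ≡ (γ ⊃ γ) = 4/7 ≡ 1 = 4/7
β ⊃ β = 6/7 ⊃ 6/7 = 1
¬(β ⊃ β) = ¬1 = 0
(¬(γ ≡ α) ≡ (γ ⊃ γ)) ≡ ¬(β ⊃ β) = 4/7 ≡ 0 = 3/7

3/7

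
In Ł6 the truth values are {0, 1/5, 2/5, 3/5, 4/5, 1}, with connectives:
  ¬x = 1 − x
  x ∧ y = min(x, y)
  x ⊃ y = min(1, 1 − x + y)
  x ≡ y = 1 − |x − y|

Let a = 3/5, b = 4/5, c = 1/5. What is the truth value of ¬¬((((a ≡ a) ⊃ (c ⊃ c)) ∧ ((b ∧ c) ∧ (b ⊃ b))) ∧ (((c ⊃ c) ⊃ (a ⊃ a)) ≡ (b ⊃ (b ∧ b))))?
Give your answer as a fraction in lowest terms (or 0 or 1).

a ≡ a = 3/5 ≡ 3/5 = 1
c ⊃ c = 1/5 ⊃ 1/5 = 1
(a ≡ a) ⊃ (c ⊃ c) = 1 ⊃ 1 = 1
b ∧ c = 4/5 ∧ 1/5 = 1/5
b ⊃ b = 4/5 ⊃ 4/5 = 1
(b ∧ c) ∧ (b ⊃ b) = 1/5 ∧ 1 = 1/5
((a ≡ a) ⊃ (c ⊃ c)) ∧ ((b ∧ c) ∧ (b ⊃ b)) = 1 ∧ 1/5 = 1/5
c ⊃ c = 1/5 ⊃ 1/5 = 1
a ⊃ a = 3/5 ⊃ 3/5 = 1
(c ⊃ c) ⊃ (a ⊃ a) = 1 ⊃ 1 = 1
b ∧ b = 4/5 ∧ 4/5 = 4/5
b ⊃ (b ∧ b) = 4/5 ⊃ 4/5 = 1
((c ⊃ c) ⊃ (a ⊃ a)) ≡ (b ⊃ (b ∧ b)) = 1 ≡ 1 = 1
(((a ≡ a) ⊃ (c ⊃ c)) ∧ ((b ∧ c) ∧ (b ⊃ b))) ∧ (((c ⊃ c) ⊃ (a ⊃ a)) ≡ (b ⊃ (b ∧ b))) = 1/5 ∧ 1 = 1/5
¬((((a ≡ a) ⊃ (c ⊃ c)) ∧ ((b ∧ c) ∧ (b ⊃ b))) ∧ (((c ⊃ c) ⊃ (a ⊃ a)) ≡ (b ⊃ (b ∧ b)))) = ¬1/5 = 4/5
¬¬((((a ≡ a) ⊃ (c ⊃ c)) ∧ ((b ∧ c) ∧ (b ⊃ b))) ∧ (((c ⊃ c) ⊃ (a ⊃ a)) ≡ (b ⊃ (b ∧ b)))) = ¬4/5 = 1/5

1/5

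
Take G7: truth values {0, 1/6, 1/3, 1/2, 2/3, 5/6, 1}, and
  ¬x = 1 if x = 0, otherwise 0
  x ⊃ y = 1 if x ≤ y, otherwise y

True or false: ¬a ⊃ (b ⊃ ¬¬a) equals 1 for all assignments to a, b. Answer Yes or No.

No

Counterexample: take a = 0, b = 1/6.
¬a = ¬0 = 1
¬a = ¬0 = 1
¬¬a = ¬1 = 0
b ⊃ ¬¬a = 1/6 ⊃ 0 = 0
¬a ⊃ (b ⊃ ¬¬a) = 1 ⊃ 0 = 0
This gives 0 ≠ 1.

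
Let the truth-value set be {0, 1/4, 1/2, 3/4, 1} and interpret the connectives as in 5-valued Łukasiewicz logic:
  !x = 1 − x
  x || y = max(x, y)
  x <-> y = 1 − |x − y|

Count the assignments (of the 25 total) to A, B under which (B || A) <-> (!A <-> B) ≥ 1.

value 1: 11 assignments (counts)
value 3/4: 8 assignments
value 1/2: 3 assignments
value 1/4: 2 assignments
value 0: 1 assignment
So 11 of the 25 assignments meet the threshold.

11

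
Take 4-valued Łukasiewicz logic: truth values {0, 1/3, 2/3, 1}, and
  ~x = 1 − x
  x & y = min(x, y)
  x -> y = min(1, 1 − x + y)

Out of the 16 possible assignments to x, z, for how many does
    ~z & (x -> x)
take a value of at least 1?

4

x = 0, z = 0 ↦ 1  ≥
x = 0, z = 1/3 ↦ 2/3  <
x = 0, z = 2/3 ↦ 1/3  <
x = 0, z = 1 ↦ 0  <
x = 1/3, z = 0 ↦ 1  ≥
x = 1/3, z = 1/3 ↦ 2/3  <
x = 1/3, z = 2/3 ↦ 1/3  <
x = 1/3, z = 1 ↦ 0  <
x = 2/3, z = 0 ↦ 1  ≥
x = 2/3, z = 1/3 ↦ 2/3  <
x = 2/3, z = 2/3 ↦ 1/3  <
x = 2/3, z = 1 ↦ 0  <
x = 1, z = 0 ↦ 1  ≥
x = 1, z = 1/3 ↦ 2/3  <
x = 1, z = 2/3 ↦ 1/3  <
x = 1, z = 1 ↦ 0  <
So 4 of the 16 assignments meet the threshold.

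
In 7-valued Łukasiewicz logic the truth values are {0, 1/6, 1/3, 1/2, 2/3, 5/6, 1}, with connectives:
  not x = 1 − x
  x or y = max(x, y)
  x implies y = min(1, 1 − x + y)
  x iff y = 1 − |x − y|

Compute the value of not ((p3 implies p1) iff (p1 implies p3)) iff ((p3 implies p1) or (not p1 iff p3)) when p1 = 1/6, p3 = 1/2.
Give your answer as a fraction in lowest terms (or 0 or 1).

2/3

p3 implies p1 = 1/2 implies 1/6 = 2/3
p1 implies p3 = 1/6 implies 1/2 = 1
(p3 implies p1) iff (p1 implies p3) = 2/3 iff 1 = 2/3
not ((p3 implies p1) iff (p1 implies p3)) = not 2/3 = 1/3
p3 implies p1 = 1/2 implies 1/6 = 2/3
not p1 = not 1/6 = 5/6
not p1 iff p3 = 5/6 iff 1/2 = 2/3
(p3 implies p1) or (not p1 iff p3) = 2/3 or 2/3 = 2/3
not ((p3 implies p1) iff (p1 implies p3)) iff ((p3 implies p1) or (not p1 iff p3)) = 1/3 iff 2/3 = 2/3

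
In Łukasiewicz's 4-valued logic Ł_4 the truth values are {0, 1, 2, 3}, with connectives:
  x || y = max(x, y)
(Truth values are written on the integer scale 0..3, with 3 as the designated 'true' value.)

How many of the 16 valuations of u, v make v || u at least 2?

u = 0, v = 0 ↦ 0  <
u = 0, v = 1 ↦ 1  <
u = 0, v = 2 ↦ 2  ≥
u = 0, v = 3 ↦ 3  ≥
u = 1, v = 0 ↦ 1  <
u = 1, v = 1 ↦ 1  <
u = 1, v = 2 ↦ 2  ≥
u = 1, v = 3 ↦ 3  ≥
u = 2, v = 0 ↦ 2  ≥
u = 2, v = 1 ↦ 2  ≥
u = 2, v = 2 ↦ 2  ≥
u = 2, v = 3 ↦ 3  ≥
u = 3, v = 0 ↦ 3  ≥
u = 3, v = 1 ↦ 3  ≥
u = 3, v = 2 ↦ 3  ≥
u = 3, v = 3 ↦ 3  ≥
So 12 of the 16 assignments meet the threshold.

12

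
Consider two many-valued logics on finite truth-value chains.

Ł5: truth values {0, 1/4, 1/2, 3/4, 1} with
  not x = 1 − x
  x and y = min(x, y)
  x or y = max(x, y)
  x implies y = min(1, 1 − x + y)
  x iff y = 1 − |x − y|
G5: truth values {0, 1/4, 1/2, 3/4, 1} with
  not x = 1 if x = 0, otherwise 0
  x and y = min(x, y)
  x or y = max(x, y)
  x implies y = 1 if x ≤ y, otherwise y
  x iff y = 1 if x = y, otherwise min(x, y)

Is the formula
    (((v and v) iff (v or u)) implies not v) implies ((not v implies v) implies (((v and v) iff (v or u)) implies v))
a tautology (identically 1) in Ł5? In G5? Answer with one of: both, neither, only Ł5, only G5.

both

In Ł5: every assignment gives 1 — tautology.
In G5: every assignment gives 1 — tautology.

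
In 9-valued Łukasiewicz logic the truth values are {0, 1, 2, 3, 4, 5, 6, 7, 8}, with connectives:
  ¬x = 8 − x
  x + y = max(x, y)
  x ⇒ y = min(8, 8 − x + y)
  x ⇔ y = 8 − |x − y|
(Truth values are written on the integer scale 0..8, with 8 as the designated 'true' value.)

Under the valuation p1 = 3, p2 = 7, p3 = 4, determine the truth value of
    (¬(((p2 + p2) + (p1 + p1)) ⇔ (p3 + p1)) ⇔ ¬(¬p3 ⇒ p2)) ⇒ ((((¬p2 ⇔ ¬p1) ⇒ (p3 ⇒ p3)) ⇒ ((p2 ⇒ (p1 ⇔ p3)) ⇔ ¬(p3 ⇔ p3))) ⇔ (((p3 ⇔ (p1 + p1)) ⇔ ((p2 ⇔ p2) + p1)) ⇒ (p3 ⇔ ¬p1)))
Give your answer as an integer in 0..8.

p2 + p2 = 7 + 7 = 7
p1 + p1 = 3 + 3 = 3
(p2 + p2) + (p1 + p1) = 7 + 3 = 7
p3 + p1 = 4 + 3 = 4
((p2 + p2) + (p1 + p1)) ⇔ (p3 + p1) = 7 ⇔ 4 = 5
¬(((p2 + p2) + (p1 + p1)) ⇔ (p3 + p1)) = ¬5 = 3
¬p3 = ¬4 = 4
¬p3 ⇒ p2 = 4 ⇒ 7 = 8
¬(¬p3 ⇒ p2) = ¬8 = 0
¬(((p2 + p2) + (p1 + p1)) ⇔ (p3 + p1)) ⇔ ¬(¬p3 ⇒ p2) = 3 ⇔ 0 = 5
¬p2 = ¬7 = 1
¬p1 = ¬3 = 5
¬p2 ⇔ ¬p1 = 1 ⇔ 5 = 4
p3 ⇒ p3 = 4 ⇒ 4 = 8
(¬p2 ⇔ ¬p1) ⇒ (p3 ⇒ p3) = 4 ⇒ 8 = 8
p1 ⇔ p3 = 3 ⇔ 4 = 7
p2 ⇒ (p1 ⇔ p3) = 7 ⇒ 7 = 8
p3 ⇔ p3 = 4 ⇔ 4 = 8
¬(p3 ⇔ p3) = ¬8 = 0
(p2 ⇒ (p1 ⇔ p3)) ⇔ ¬(p3 ⇔ p3) = 8 ⇔ 0 = 0
((¬p2 ⇔ ¬p1) ⇒ (p3 ⇒ p3)) ⇒ ((p2 ⇒ (p1 ⇔ p3)) ⇔ ¬(p3 ⇔ p3)) = 8 ⇒ 0 = 0
p1 + p1 = 3 + 3 = 3
p3 ⇔ (p1 + p1) = 4 ⇔ 3 = 7
p2 ⇔ p2 = 7 ⇔ 7 = 8
(p2 ⇔ p2) + p1 = 8 + 3 = 8
(p3 ⇔ (p1 + p1)) ⇔ ((p2 ⇔ p2) + p1) = 7 ⇔ 8 = 7
¬p1 = ¬3 = 5
p3 ⇔ ¬p1 = 4 ⇔ 5 = 7
((p3 ⇔ (p1 + p1)) ⇔ ((p2 ⇔ p2) + p1)) ⇒ (p3 ⇔ ¬p1) = 7 ⇒ 7 = 8
(((¬p2 ⇔ ¬p1) ⇒ (p3 ⇒ p3)) ⇒ ((p2 ⇒ (p1 ⇔ p3)) ⇔ ¬(p3 ⇔ p3))) ⇔ (((p3 ⇔ (p1 + p1)) ⇔ ((p2 ⇔ p2) + p1)) ⇒ (p3 ⇔ ¬p1)) = 0 ⇔ 8 = 0
(¬(((p2 + p2) + (p1 + p1)) ⇔ (p3 + p1)) ⇔ ¬(¬p3 ⇒ p2)) ⇒ ((((¬p2 ⇔ ¬p1) ⇒ (p3 ⇒ p3)) ⇒ ((p2 ⇒ (p1 ⇔ p3)) ⇔ ¬(p3 ⇔ p3))) ⇔ (((p3 ⇔ (p1 + p1)) ⇔ ((p2 ⇔ p2) + p1)) ⇒ (p3 ⇔ ¬p1))) = 5 ⇒ 0 = 3

3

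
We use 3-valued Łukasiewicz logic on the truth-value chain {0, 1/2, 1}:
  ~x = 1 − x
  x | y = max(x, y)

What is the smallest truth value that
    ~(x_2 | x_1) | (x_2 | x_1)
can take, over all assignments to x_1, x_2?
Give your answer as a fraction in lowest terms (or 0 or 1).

Take x_1 = 0, x_2 = 1/2:
x_2 | x_1 = 1/2 | 0 = 1/2
~(x_2 | x_1) = ~1/2 = 1/2
x_2 | x_1 = 1/2 | 0 = 1/2
~(x_2 | x_1) | (x_2 | x_1) = 1/2 | 1/2 = 1/2
No assignment yields a value below 1/2, so this is the minimum.

1/2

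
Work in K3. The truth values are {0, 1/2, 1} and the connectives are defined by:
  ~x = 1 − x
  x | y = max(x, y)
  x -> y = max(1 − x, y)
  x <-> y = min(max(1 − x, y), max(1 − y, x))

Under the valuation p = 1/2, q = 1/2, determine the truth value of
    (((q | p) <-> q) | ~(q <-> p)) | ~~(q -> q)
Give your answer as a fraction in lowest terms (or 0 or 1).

q | p = 1/2 | 1/2 = 1/2
(q | p) <-> q = 1/2 <-> 1/2 = 1/2
q <-> p = 1/2 <-> 1/2 = 1/2
~(q <-> p) = ~1/2 = 1/2
((q | p) <-> q) | ~(q <-> p) = 1/2 | 1/2 = 1/2
q -> q = 1/2 -> 1/2 = 1/2
~(q -> q) = ~1/2 = 1/2
~~(q -> q) = ~1/2 = 1/2
(((q | p) <-> q) | ~(q <-> p)) | ~~(q -> q) = 1/2 | 1/2 = 1/2

1/2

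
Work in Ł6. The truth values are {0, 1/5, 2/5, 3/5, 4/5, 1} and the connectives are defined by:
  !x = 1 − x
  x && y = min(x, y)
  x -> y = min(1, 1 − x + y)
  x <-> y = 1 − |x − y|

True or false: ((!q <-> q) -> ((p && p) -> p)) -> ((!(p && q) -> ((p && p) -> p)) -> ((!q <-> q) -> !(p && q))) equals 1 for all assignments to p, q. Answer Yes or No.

No

Counterexample: take p = 2/5, q = 2/5.
!q = !2/5 = 3/5
!q <-> q = 3/5 <-> 2/5 = 4/5
p && p = 2/5 && 2/5 = 2/5
(p && p) -> p = 2/5 -> 2/5 = 1
(!q <-> q) -> ((p && p) -> p) = 4/5 -> 1 = 1
p && q = 2/5 && 2/5 = 2/5
!(p && q) = !2/5 = 3/5
p && p = 2/5 && 2/5 = 2/5
(p && p) -> p = 2/5 -> 2/5 = 1
!(p && q) -> ((p && p) -> p) = 3/5 -> 1 = 1
!q = !2/5 = 3/5
!q <-> q = 3/5 <-> 2/5 = 4/5
p && q = 2/5 && 2/5 = 2/5
!(p && q) = !2/5 = 3/5
(!q <-> q) -> !(p && q) = 4/5 -> 3/5 = 4/5
(!(p && q) -> ((p && p) -> p)) -> ((!q <-> q) -> !(p && q)) = 1 -> 4/5 = 4/5
((!q <-> q) -> ((p && p) -> p)) -> ((!(p && q) -> ((p && p) -> p)) -> ((!q <-> q) -> !(p && q))) = 1 -> 4/5 = 4/5
This gives 4/5 ≠ 1.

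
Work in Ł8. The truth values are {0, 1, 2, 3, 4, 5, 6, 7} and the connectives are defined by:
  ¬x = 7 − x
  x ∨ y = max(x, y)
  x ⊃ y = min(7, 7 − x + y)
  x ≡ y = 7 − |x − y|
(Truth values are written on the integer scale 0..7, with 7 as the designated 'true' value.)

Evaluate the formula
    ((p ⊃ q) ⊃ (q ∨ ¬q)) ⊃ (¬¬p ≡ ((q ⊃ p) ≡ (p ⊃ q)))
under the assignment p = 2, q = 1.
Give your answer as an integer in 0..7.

p ⊃ q = 2 ⊃ 1 = 6
¬q = ¬1 = 6
q ∨ ¬q = 1 ∨ 6 = 6
(p ⊃ q) ⊃ (q ∨ ¬q) = 6 ⊃ 6 = 7
¬p = ¬2 = 5
¬¬p = ¬5 = 2
q ⊃ p = 1 ⊃ 2 = 7
p ⊃ q = 2 ⊃ 1 = 6
(q ⊃ p) ≡ (p ⊃ q) = 7 ≡ 6 = 6
¬¬p ≡ ((q ⊃ p) ≡ (p ⊃ q)) = 2 ≡ 6 = 3
((p ⊃ q) ⊃ (q ∨ ¬q)) ⊃ (¬¬p ≡ ((q ⊃ p) ≡ (p ⊃ q))) = 7 ⊃ 3 = 3

3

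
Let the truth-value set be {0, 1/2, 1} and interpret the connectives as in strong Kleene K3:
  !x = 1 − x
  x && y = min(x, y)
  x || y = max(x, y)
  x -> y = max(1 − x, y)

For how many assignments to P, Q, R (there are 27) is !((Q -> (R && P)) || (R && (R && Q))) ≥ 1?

value 1: 3 assignments (counts)
value 1/2: 11 assignments
value 0: 13 assignments
So 3 of the 27 assignments meet the threshold.

3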